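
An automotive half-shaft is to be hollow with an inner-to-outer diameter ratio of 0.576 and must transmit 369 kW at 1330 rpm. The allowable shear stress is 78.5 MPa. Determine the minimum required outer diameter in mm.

ω = 2π·1330/60 = 139.3 rad/s, so T = P/ω = 369×10³ / 139.3 = 2649 N·m.
For a hollow shaft with d_i/d_o = 0.576: τ_max = 16T/(π d_o³ (1−k⁴)), so d_o = [16T/(π τ_allow (1−k⁴))]^(1/3) = [16·2649/(π·7.85×10^7·0.8899)]^(1/3) = 0.05780 m.

57.8 mm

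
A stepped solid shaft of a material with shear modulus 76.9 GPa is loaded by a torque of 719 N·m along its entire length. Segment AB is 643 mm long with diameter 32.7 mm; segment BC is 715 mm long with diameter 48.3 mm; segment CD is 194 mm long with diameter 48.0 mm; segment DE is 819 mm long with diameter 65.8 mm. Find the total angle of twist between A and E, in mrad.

73.7 mrad

J_AB = π(0.0327)⁴/32 = 1.12×10^-7 m⁴; J_BC = π(0.0483)⁴/32 = 5.34×10^-7 m⁴; J_CD = π(0.0480)⁴/32 = 5.21×10^-7 m⁴; J_DE = π(0.0658)⁴/32 = 1.84×10^-6 m⁴.
θ = (T/G)·Σ L_i/J_i = (719.0/76.9×10⁹)·(0.643/1.12×10^-7 + 0.715/5.34×10^-7 + 0.194/5.21×10^-7 + 0.819/1.84×10^-6) = 0.07371 rad.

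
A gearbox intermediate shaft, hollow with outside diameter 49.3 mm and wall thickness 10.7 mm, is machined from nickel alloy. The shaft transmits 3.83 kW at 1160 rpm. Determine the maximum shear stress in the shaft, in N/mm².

1.49 N/mm²

ω = 2π·1160/60 = 121.5 rad/s, so T = P/ω = 3.83×10³ / 121.5 = 31.53 N·m.
J = π(d_o⁴ − d_i⁴)/32 = π(0.0493⁴ − 0.0279⁴)/32 = 5.205×10^-7 m⁴.
τ_max = T·r/J = 31.53 × 0.0246 / 5.205×10^-7 = 1.493×10^6 Pa.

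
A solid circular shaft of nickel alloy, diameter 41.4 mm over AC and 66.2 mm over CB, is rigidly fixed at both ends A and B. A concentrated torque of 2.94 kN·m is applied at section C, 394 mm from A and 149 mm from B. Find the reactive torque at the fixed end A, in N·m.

161 N·m

Compatibility: T_A·a/J_AC = T_B·b/J_CB with T_A + T_B = T₀.
J_AC = 2.88×10^-7 m⁴, J_CB = 1.89×10^-6 m⁴, so T_A = T₀·(J_AC/a)/((J_AC/a)+(J_CB/b)) = 160.8 N·m, T_B = 2779 N·m.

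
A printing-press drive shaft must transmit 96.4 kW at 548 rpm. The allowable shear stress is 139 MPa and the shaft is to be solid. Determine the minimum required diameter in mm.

ω = 2π·548/60 = 57.39 rad/s, so T = P/ω = 96.4×10³ / 57.39 = 1680 N·m.
For a solid shaft τ_max = 16T/(πd³), so d = (16T/(π τ_allow))^(1/3) = (16·1680/(π·1.39×10^8))^(1/3) = 0.03948 m.

39.5 mm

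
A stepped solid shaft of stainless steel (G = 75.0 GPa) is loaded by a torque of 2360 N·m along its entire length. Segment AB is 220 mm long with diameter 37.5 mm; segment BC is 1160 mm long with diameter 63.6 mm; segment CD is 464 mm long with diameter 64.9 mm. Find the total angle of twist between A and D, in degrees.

J_AB = π(0.0375)⁴/32 = 1.94×10^-7 m⁴; J_BC = π(0.0636)⁴/32 = 1.61×10^-6 m⁴; J_CD = π(0.0649)⁴/32 = 1.74×10^-6 m⁴.
θ = (T/G)·Σ L_i/J_i = (2360/75.0×10⁹)·(0.220/1.94×10^-7 + 1.16/1.61×10^-6 + 0.464/1.74×10^-6) = 0.06676 rad.

3.83°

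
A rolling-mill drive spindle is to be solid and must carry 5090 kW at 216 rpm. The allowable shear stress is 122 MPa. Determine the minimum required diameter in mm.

211 mm

ω = 2π·216/60 = 22.62 rad/s, so T = P/ω = 5090×10³ / 22.62 = 225000 N·m.
For a solid shaft τ_max = 16T/(πd³), so d = (16T/(π τ_allow))^(1/3) = (16·225000/(π·1.22×10^8))^(1/3) = 0.2110 m.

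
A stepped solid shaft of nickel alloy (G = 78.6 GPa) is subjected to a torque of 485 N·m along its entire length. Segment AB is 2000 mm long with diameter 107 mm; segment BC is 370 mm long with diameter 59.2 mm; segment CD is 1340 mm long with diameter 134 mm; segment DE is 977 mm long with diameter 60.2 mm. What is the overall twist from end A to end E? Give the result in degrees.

0.446°

J_AB = π(0.107)⁴/32 = 1.29×10^-5 m⁴; J_BC = π(0.0592)⁴/32 = 1.21×10^-6 m⁴; J_CD = π(0.134)⁴/32 = 3.17×10^-5 m⁴; J_DE = π(0.0602)⁴/32 = 1.29×10^-6 m⁴.
θ = (T/G)·Σ L_i/J_i = (485.0/78.6×10⁹)·(2.00/1.29×10^-5 + 0.370/1.21×10^-6 + 1.34/3.17×10^-5 + 0.977/1.29×10^-6) = 7.789×10^-3 rad.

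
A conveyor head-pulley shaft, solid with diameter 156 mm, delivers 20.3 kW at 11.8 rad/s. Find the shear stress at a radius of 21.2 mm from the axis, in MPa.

ω = 11.8 rad/s, so T = P/ω = 20.3×10³ / 11.80 = 1720 N·m.
J = πd⁴/32 = π(0.156)⁴/32 = 5.814×10^-5 m⁴.
Shear stress varies linearly with radius: τ = T·r/J = 1720 × 0.0212 / 5.814×10^-5 = 6.273×10^5 Pa.

0.627 MPa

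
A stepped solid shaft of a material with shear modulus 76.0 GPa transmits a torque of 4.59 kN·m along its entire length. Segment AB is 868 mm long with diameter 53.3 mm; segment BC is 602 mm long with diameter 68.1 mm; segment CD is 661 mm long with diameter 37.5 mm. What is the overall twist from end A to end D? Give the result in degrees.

16.6°

J_AB = π(0.0533)⁴/32 = 7.92×10^-7 m⁴; J_BC = π(0.0681)⁴/32 = 2.11×10^-6 m⁴; J_CD = π(0.0375)⁴/32 = 1.94×10^-7 m⁴.
θ = (T/G)·Σ L_i/J_i = (4590/76.0×10⁹)·(0.868/7.92×10^-7 + 0.602/2.11×10^-6 + 0.661/1.94×10^-7) = 0.2890 rad.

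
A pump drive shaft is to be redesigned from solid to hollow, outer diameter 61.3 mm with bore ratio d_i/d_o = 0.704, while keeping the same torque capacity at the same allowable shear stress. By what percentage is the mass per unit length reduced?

Equal τ_max and T ⇒ the solid shaft needs d_s³ = d_o³(1−k⁴), so d_s = 61.3·(1−0.704⁴)^(1/3) = 55.80 mm.
Area ratio A_h/A_s = d_o²(1−k²)/d_s² = (1−k²)/(1−k⁴)^(2/3) = 0.6087.
Mass saving = 1 − 0.6087 = 39.1 %.

39.1 %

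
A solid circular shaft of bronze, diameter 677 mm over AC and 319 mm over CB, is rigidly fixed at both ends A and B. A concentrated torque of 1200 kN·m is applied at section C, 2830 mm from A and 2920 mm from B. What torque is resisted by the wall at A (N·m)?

Compatibility: T_A·a/J_AC = T_B·b/J_CB with T_A + T_B = T₀.
J_AC = 0.0206 m⁴, J_CB = 1.02×10^-3 m⁴, so T_A = T₀·(J_AC/a)/((J_AC/a)+(J_CB/b)) = 1.145e6 N·m, T_B = 54720 N·m.

1.15e6 N·m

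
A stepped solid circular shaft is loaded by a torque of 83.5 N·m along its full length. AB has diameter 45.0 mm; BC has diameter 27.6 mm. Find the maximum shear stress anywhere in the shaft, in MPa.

20.2 MPa

Under the same torque, τ_max = 16T/(πd³) is largest where d is smallest — segment BC (d = 27.6 mm).
τ_max = 16·83.50/(π·(0.0276)³) = 2.023×10^7 Pa.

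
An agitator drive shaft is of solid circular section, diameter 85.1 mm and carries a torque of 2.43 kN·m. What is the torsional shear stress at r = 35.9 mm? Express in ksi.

J = πd⁴/32 = π(0.0851)⁴/32 = 5.149×10^-6 m⁴.
Shear stress varies linearly with radius: τ = T·r/J = 2430 × 0.0359 / 5.149×10^-6 = 1.694×10^7 Pa.

2.46 ksi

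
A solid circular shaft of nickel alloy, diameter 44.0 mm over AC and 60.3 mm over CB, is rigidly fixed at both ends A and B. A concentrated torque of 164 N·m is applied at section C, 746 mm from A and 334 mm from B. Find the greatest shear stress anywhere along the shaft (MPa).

3.38 MPa

Compatibility: T_A·a/J_AC = T_B·b/J_CB with T_A + T_B = T₀.
J_AC = 3.68×10^-7 m⁴, J_CB = 1.30×10^-6 m⁴, so T_A = T₀·(J_AC/a)/((J_AC/a)+(J_CB/b)) = 18.47 N·m, T_B = 145.5 N·m.
τ in each portion: τ_AC = 1.10×10^6 Pa, τ_CB = 3.38×10^6 Pa; maximum is in CB.
τ_max = T_CB·r/J = 145.5·0.0301/1.30×10^-6 = 3.380×10^6 Pa.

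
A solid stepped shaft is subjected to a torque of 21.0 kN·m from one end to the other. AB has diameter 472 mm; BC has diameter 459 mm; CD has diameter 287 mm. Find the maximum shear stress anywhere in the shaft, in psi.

656 psi

Under the same torque, τ_max = 16T/(πd³) is largest where d is smallest — segment CD (d = 287 mm).
τ_max = 16·21000/(π·(0.287)³) = 4.524×10^6 Pa.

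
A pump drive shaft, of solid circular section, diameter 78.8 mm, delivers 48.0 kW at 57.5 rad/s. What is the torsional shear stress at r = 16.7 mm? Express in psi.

ω = 57.5 rad/s, so T = P/ω = 48.0×10³ / 57.50 = 834.8 N·m.
J = πd⁴/32 = π(0.0788)⁴/32 = 3.785×10^-6 m⁴.
Shear stress varies linearly with radius: τ = T·r/J = 834.8 × 0.0167 / 3.785×10^-6 = 3.683×10^6 Pa.

534 psi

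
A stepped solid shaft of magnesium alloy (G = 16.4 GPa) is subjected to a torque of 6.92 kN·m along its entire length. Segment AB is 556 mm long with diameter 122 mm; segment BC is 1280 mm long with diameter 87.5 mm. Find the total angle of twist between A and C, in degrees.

6.00°

J_AB = π(0.122)⁴/32 = 2.17×10^-5 m⁴; J_BC = π(0.0875)⁴/32 = 5.75×10^-6 m⁴.
θ = (T/G)·Σ L_i/J_i = (6920/16.4×10⁹)·(0.556/2.17×10^-5 + 1.28/5.75×10^-6) = 0.1046 rad.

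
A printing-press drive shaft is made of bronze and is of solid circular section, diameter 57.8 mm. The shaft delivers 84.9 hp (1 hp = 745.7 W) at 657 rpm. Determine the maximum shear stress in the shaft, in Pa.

ω = 2π·657/60 = 68.80 rad/s, so T = P/ω = 84.9×745.7 / 68.80 = 920.2 N·m.
J = πd⁴/32 = π(0.0578)⁴/32 = 1.096×10^-6 m⁴.
τ_max = T·r/J = 920.2 × 0.0289 / 1.096×10^-6 = 2.427×10^7 Pa.

2.43e7 Pa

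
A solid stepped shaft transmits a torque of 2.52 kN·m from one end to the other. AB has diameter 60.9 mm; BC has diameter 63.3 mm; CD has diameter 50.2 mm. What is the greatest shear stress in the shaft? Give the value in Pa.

Under the same torque, τ_max = 16T/(πd³) is largest where d is smallest — segment CD (d = 50.2 mm).
τ_max = 16·2520/(π·(0.0502)³) = 1.015×10^8 Pa.

1.01e8 Pa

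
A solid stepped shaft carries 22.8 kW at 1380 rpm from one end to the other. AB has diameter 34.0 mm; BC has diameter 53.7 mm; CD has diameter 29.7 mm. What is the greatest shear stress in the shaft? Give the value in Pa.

3.07e7 Pa

ω = 2π·1380/60 = 144.5 rad/s, so T = P/ω = 22.8×10³ / 144.5 = 157.8 N·m.
Under the same torque, τ_max = 16T/(πd³) is largest where d is smallest — segment CD (d = 29.7 mm).
τ_max = 16·157.8/(π·(0.0297)³) = 3.067×10^7 Pa.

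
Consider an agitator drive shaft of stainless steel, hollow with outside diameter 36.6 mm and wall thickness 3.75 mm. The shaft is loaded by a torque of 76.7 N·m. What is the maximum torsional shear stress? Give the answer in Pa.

J = π(d_o⁴ − d_i⁴)/32 = π(0.0366⁴ − 0.0291⁴)/32 = 1.058×10^-7 m⁴.
τ_max = T·r/J = 76.70 × 0.0183 / 1.058×10^-7 = 1.327×10^7 Pa.

1.33e7 Pa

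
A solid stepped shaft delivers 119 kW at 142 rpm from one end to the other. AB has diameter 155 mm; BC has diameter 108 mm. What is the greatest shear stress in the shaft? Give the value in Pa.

3.24e7 Pa

ω = 2π·142/60 = 14.87 rad/s, so T = P/ω = 119×10³ / 14.87 = 8003 N·m.
Under the same torque, τ_max = 16T/(πd³) is largest where d is smallest — segment BC (d = 108 mm).
τ_max = 16·8003/(π·(0.108)³) = 3.235×10^7 Pa.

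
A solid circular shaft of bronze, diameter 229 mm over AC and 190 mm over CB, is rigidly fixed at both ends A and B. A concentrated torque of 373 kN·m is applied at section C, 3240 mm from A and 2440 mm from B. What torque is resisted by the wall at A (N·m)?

Compatibility: T_A·a/J_AC = T_B·b/J_CB with T_A + T_B = T₀.
J_AC = 2.70×10^-4 m⁴, J_CB = 1.28×10^-4 m⁴, so T_A = T₀·(J_AC/a)/((J_AC/a)+(J_CB/b)) = 228900 N·m, T_B = 144100 N·m.

229000 N·m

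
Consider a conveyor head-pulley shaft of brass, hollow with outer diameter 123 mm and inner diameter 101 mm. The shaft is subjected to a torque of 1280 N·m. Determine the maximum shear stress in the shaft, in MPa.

J = π(d_o⁴ − d_i⁴)/32 = π(0.123⁴ − 0.101⁴)/32 = 1.225×10^-5 m⁴.
τ_max = T·r/J = 1280 × 0.0615 / 1.225×10^-5 = 6.424×10^6 Pa.

6.42 MPa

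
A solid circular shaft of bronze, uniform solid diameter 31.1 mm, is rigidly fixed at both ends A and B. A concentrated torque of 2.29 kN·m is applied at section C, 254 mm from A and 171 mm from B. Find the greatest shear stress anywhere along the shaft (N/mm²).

With uniform GJ and both ends fixed, compatibility θ_AC = θ_CB gives T_A·a = T_B·b, together with T_A + T_B = T₀.
T_A = T₀·b/(a+b) = 2290·171/425.0 = 921.4 N·m; T_B = 1369 N·m.
τ in each portion: τ_AC = 1.56×10^8 Pa, τ_CB = 2.32×10^8 Pa; maximum is in CB.
τ_max = T_CB·r/J = 1369·0.0156/9.18×10^-8 = 2.317×10^8 Pa.

232 N/mm²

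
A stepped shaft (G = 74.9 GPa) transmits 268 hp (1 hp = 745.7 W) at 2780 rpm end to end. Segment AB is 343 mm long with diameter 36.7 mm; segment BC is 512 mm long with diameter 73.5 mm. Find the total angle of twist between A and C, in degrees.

ω = 2π·2780/60 = 291.1 rad/s, so T = P/ω = 268×745.7 / 291.1 = 686.5 N·m.
J_AB = π(0.0367)⁴/32 = 1.78×10^-7 m⁴; J_BC = π(0.0735)⁴/32 = 2.87×10^-6 m⁴.
θ = (T/G)·Σ L_i/J_i = (686.5/74.9×10⁹)·(0.343/1.78×10^-7 + 0.512/2.87×10^-6) = 0.01929 rad.

1.11°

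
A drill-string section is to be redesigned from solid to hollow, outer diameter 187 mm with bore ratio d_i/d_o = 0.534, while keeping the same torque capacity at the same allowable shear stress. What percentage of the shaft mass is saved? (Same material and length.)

Equal τ_max and T ⇒ the solid shaft needs d_s³ = d_o³(1−k⁴), so d_s = 187·(1−0.534⁴)^(1/3) = 181.8 mm.
Area ratio A_h/A_s = d_o²(1−k²)/d_s² = (1−k²)/(1−k⁴)^(2/3) = 0.7564.
Mass saving = 1 − 0.7564 = 24.4 %.

24.4 %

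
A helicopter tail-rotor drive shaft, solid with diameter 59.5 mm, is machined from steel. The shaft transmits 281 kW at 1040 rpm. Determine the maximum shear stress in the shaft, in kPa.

ω = 2π·1040/60 = 108.9 rad/s, so T = P/ω = 281×10³ / 108.9 = 2580 N·m.
J = πd⁴/32 = π(0.0595)⁴/32 = 1.230×10^-6 m⁴.
τ_max = T·r/J = 2580 × 0.0297 / 1.230×10^-6 = 6.238×10^7 Pa.

62400 kPa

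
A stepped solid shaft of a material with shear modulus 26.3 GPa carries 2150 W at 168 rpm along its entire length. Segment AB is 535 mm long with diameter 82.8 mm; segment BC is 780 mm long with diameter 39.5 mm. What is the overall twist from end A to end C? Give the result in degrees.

0.900°

ω = 2π·168/60 = 17.59 rad/s, so T = P/ω = 2150 / 17.59 = 122.2 N·m.
J_AB = π(0.0828)⁴/32 = 4.61×10^-6 m⁴; J_BC = π(0.0395)⁴/32 = 2.39×10^-7 m⁴.
θ = (T/G)·Σ L_i/J_i = (122.2/26.3×10⁹)·(0.535/4.61×10^-6 + 0.780/2.39×10^-7) = 0.01570 rad.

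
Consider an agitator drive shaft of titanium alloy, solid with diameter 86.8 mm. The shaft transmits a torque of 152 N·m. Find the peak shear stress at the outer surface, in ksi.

0.172 ksi

J = πd⁴/32 = π(0.0868)⁴/32 = 5.573×10^-6 m⁴.
τ_max = T·r/J = 152.0 × 0.0434 / 5.573×10^-6 = 1.184×10^6 Pa.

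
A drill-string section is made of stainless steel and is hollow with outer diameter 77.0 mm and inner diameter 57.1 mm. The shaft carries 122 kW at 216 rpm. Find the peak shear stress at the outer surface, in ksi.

12.5 ksi

ω = 2π·216/60 = 22.62 rad/s, so T = P/ω = 122×10³ / 22.62 = 5394 N·m.
J = π(d_o⁴ − d_i⁴)/32 = π(0.0770⁴ − 0.0571⁴)/32 = 2.408×10^-6 m⁴.
τ_max = T·r/J = 5394 × 0.0385 / 2.408×10^-6 = 8.625×10^7 Pa.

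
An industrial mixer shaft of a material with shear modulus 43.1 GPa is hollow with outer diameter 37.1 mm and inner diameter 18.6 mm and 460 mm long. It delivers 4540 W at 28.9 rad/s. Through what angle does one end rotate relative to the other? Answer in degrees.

ω = 28.9 rad/s, so T = P/ω = 4540 / 28.90 = 157.1 N·m.
J = π(d_o⁴ − d_i⁴)/32 = π(0.0371⁴ − 0.0186⁴)/32 = 1.742×10^-7 m⁴.
θ = T·L/(G·J) = 157.1 × 0.460 / (43.1×10⁹ × 1.742×10^-7) = 9.622×10^-3 rad.

0.551°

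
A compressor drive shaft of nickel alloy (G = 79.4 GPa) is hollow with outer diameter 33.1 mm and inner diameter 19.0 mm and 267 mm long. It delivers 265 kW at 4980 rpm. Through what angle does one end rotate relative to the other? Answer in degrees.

0.932°

ω = 2π·4980/60 = 521.5 rad/s, so T = P/ω = 265×10³ / 521.5 = 508.1 N·m.
J = π(d_o⁴ − d_i⁴)/32 = π(0.0331⁴ − 0.0190⁴)/32 = 1.051×10^-7 m⁴.
θ = T·L/(G·J) = 508.1 × 0.267 / (79.4×10⁹ × 1.051×10^-7) = 0.01627 rad.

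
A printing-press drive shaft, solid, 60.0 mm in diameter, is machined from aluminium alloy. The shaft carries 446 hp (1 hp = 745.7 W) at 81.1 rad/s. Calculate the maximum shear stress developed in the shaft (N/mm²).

ω = 81.1 rad/s, so T = P/ω = 446×745.7 / 81.10 = 4101 N·m.
J = πd⁴/32 = π(0.0600)⁴/32 = 1.272×10^-6 m⁴.
τ_max = T·r/J = 4101 × 0.0300 / 1.272×10^-6 = 9.669×10^7 Pa.

96.7 N/mm²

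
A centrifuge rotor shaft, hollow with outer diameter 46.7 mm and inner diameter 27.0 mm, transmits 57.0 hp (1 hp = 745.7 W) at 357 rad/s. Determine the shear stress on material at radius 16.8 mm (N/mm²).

4.82 N/mm²

ω = 357 rad/s, so T = P/ω = 57.0×745.7 / 357.0 = 119.1 N·m.
J = π(d_o⁴ − d_i⁴)/32 = π(0.0467⁴ − 0.0270⁴)/32 = 4.148×10^-7 m⁴.
Shear stress varies linearly with radius: τ = T·r/J = 119.1 × 0.0168 / 4.148×10^-7 = 4.822×10^6 Pa.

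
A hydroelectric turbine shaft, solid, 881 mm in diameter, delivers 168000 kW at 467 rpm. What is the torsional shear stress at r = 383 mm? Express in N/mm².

ω = 2π·467/60 = 48.90 rad/s, so T = P/ω = 168000×10³ / 48.90 = 3.435e6 N·m.
J = πd⁴/32 = π(0.881)⁴/32 = 0.05914 m⁴.
Shear stress varies linearly with radius: τ = T·r/J = 3.435e6 × 0.383 / 0.05914 = 2.225×10^7 Pa.

22.2 N/mm²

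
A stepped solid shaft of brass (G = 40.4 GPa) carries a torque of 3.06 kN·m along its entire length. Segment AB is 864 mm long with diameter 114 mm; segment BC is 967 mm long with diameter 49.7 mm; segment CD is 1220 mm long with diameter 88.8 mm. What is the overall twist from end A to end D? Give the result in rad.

J_AB = π(0.114)⁴/32 = 1.66×10^-5 m⁴; J_BC = π(0.0497)⁴/32 = 5.99×10^-7 m⁴; J_CD = π(0.0888)⁴/32 = 6.10×10^-6 m⁴.
θ = (T/G)·Σ L_i/J_i = (3060/40.4×10⁹)·(0.864/1.66×10^-5 + 0.967/5.99×10^-7 + 1.22/6.10×10^-6) = 0.1414 rad.

0.141 rad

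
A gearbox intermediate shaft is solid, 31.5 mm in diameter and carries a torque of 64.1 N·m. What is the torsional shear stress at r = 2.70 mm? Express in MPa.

1.79 MPa

J = πd⁴/32 = π(0.0315)⁴/32 = 9.666×10^-8 m⁴.
Shear stress varies linearly with radius: τ = T·r/J = 64.10 × 0.00270 / 9.666×10^-8 = 1.791×10^6 Pa.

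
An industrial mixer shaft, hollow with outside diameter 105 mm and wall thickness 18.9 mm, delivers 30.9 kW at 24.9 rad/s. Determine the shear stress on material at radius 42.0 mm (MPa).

5.25 MPa

ω = 24.9 rad/s, so T = P/ω = 30.9×10³ / 24.90 = 1241 N·m.
J = π(d_o⁴ − d_i⁴)/32 = π(0.105⁴ − 0.0672⁴)/32 = 9.931×10^-6 m⁴.
Shear stress varies linearly with radius: τ = T·r/J = 1241 × 0.0420 / 9.931×10^-6 = 5.248×10^6 Pa.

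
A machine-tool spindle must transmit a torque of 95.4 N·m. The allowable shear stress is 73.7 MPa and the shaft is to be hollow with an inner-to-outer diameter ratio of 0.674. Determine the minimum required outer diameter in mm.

For a hollow shaft with d_i/d_o = 0.674: τ_max = 16T/(π d_o³ (1−k⁴)), so d_o = [16T/(π τ_allow (1−k⁴))]^(1/3) = [16·95.40/(π·7.37×10^7·0.7936)]^(1/3) = 0.02025 m.

20.3 mm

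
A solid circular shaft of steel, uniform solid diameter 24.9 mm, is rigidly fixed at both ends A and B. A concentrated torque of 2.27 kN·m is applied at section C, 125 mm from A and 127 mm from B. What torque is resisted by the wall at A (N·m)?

With uniform GJ and both ends fixed, compatibility θ_AC = θ_CB gives T_A·a = T_B·b, together with T_A + T_B = T₀.
T_A = T₀·b/(a+b) = 2270·127/252.0 = 1144 N·m; T_B = 1126 N·m.

1140 N·m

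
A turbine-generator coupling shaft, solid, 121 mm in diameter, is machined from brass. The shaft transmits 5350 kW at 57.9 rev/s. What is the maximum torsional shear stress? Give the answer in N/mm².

42.3 N/mm²

ω = 2π·57.9 = 363.8 rad/s, so T = P/ω = 5350×10³ / 363.8 = 14710 N·m.
J = πd⁴/32 = π(0.121)⁴/32 = 2.104×10^-5 m⁴.
τ_max = T·r/J = 14710 × 0.0605 / 2.104×10^-5 = 4.228×10^7 Pa.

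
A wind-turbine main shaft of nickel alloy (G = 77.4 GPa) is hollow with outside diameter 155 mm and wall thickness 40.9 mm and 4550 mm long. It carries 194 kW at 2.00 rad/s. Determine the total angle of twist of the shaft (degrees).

ω = 2.00 rad/s, so T = P/ω = 194×10³ / 2.000 = 97000 N·m.
J = π(d_o⁴ − d_i⁴)/32 = π(0.155⁴ − 0.0732⁴)/32 = 5.385×10^-5 m⁴.
θ = T·L/(G·J) = 97000 × 4.55 / (77.4×10⁹ × 5.385×10^-5) = 0.1059 rad.

6.07°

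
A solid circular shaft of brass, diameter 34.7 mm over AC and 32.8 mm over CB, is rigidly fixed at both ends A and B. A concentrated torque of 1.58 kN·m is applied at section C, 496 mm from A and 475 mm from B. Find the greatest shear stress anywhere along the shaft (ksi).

Compatibility: T_A·a/J_AC = T_B·b/J_CB with T_A + T_B = T₀.
J_AC = 1.42×10^-7 m⁴, J_CB = 1.14×10^-7 m⁴, so T_A = T₀·(J_AC/a)/((J_AC/a)+(J_CB/b)) = 861.7 N·m, T_B = 718.3 N·m.
τ in each portion: τ_AC = 1.05×10^8 Pa, τ_CB = 1.04×10^8 Pa; maximum is in AC.
τ_max = T_AC·r/J = 861.7·0.0174/1.42×10^-7 = 1.050×10^8 Pa.

15.2 ksi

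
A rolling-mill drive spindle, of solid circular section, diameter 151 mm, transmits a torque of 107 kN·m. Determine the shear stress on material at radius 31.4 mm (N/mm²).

J = πd⁴/32 = π(0.151)⁴/32 = 5.104×10^-5 m⁴.
Shear stress varies linearly with radius: τ = T·r/J = 107000 × 0.0314 / 5.104×10^-5 = 6.583×10^7 Pa.

65.8 N/mm²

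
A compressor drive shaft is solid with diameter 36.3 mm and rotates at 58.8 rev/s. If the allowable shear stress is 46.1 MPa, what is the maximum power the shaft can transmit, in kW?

J = πd⁴/32 = π(0.0363)⁴/32 = 1.705×10^-7 m⁴.
T_max = τ_allow·J/r = 4.61×10^7 × 1.705×10^-7 / 0.0181 = 433.0 N·m.
ω = 2π·58.8 = 369.5 rad/s, so P_max = T_max·ω = 1.600×10^5 W.

160 kW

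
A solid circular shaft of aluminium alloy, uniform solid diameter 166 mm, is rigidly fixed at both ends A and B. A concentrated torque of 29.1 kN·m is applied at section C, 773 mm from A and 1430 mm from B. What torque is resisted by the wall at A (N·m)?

18900 N·m

With uniform GJ and both ends fixed, compatibility θ_AC = θ_CB gives T_A·a = T_B·b, together with T_A + T_B = T₀.
T_A = T₀·b/(a+b) = 29100·1430/2203 = 18890 N·m; T_B = 10210 N·m.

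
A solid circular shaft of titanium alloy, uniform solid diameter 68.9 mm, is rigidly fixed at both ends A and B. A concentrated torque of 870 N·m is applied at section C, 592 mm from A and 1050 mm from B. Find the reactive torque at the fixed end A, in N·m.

556 N·m

With uniform GJ and both ends fixed, compatibility θ_AC = θ_CB gives T_A·a = T_B·b, together with T_A + T_B = T₀.
T_A = T₀·b/(a+b) = 870.0·1050/1642 = 556.3 N·m; T_B = 313.7 N·m.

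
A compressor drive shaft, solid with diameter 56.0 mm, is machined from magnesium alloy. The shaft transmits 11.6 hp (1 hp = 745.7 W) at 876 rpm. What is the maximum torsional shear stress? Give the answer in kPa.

2730 kPa

ω = 2π·876/60 = 91.73 rad/s, so T = P/ω = 11.6×745.7 / 91.73 = 94.30 N·m.
J = πd⁴/32 = π(0.0560)⁴/32 = 9.655×10^-7 m⁴.
τ_max = T·r/J = 94.30 × 0.0280 / 9.655×10^-7 = 2.735×10^6 Pa.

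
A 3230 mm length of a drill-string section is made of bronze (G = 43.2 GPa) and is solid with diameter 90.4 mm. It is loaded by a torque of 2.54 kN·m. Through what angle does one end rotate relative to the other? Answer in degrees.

J = πd⁴/32 = π(0.0904)⁴/32 = 6.557×10^-6 m⁴.
θ = T·L/(G·J) = 2540 × 3.23 / (43.2×10⁹ × 6.557×10^-6) = 0.02897 rad.

1.66°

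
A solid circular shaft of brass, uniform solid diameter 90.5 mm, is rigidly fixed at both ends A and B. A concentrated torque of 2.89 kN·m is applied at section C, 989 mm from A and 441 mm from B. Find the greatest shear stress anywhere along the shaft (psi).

1990 psi

With uniform GJ and both ends fixed, compatibility θ_AC = θ_CB gives T_A·a = T_B·b, together with T_A + T_B = T₀.
T_A = T₀·b/(a+b) = 2890·441/1430 = 891.3 N·m; T_B = 1999 N·m.
τ in each portion: τ_AC = 6.12×10^6 Pa, τ_CB = 1.37×10^7 Pa; maximum is in CB.
τ_max = T_CB·r/J = 1999·0.0452/6.59×10^-6 = 1.373×10^7 Pa.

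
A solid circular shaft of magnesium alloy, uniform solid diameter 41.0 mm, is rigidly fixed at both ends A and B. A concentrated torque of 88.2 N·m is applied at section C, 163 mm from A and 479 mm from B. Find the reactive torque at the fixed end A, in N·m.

With uniform GJ and both ends fixed, compatibility θ_AC = θ_CB gives T_A·a = T_B·b, together with T_A + T_B = T₀.
T_A = T₀·b/(a+b) = 88.20·479/642.0 = 65.81 N·m; T_B = 22.39 N·m.

65.8 N·m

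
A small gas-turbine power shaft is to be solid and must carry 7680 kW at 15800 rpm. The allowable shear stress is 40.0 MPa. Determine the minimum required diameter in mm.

ω = 2π·15800/60 = 1655 rad/s, so T = P/ω = 7680×10³ / 1655 = 4642 N·m.
For a solid shaft τ_max = 16T/(πd³), so d = (16T/(π τ_allow))^(1/3) = (16·4642/(π·4.00×10^7))^(1/3) = 0.08392 m.

83.9 mm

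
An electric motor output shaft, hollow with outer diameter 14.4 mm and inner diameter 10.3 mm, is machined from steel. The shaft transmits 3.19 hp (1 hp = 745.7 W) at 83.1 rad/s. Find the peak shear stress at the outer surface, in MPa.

66.1 MPa

ω = 83.1 rad/s, so T = P/ω = 3.19×745.7 / 83.10 = 28.63 N·m.
J = π(d_o⁴ − d_i⁴)/32 = π(0.0144⁴ − 0.0103⁴)/32 = 3.116×10^-9 m⁴.
τ_max = T·r/J = 28.63 × 0.00720 / 3.116×10^-9 = 6.614×10^7 Pa.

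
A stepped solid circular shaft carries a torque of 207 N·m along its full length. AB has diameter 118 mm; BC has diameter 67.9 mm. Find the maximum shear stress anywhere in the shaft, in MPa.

Under the same torque, τ_max = 16T/(πd³) is largest where d is smallest — segment BC (d = 67.9 mm).
τ_max = 16·207.0/(π·(0.0679)³) = 3.368×10^6 Pa.

3.37 MPa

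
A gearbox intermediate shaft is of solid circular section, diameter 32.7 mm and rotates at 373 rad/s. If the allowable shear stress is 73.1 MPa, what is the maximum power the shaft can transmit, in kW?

J = πd⁴/32 = π(0.0327)⁴/32 = 1.123×10^-7 m⁴.
T_max = τ_allow·J/r = 7.31×10^7 × 1.123×10^-7 / 0.0163 = 501.9 N·m.
ω = 373 rad/s, so P_max = T_max·ω = 1.872×10^5 W.

187 kW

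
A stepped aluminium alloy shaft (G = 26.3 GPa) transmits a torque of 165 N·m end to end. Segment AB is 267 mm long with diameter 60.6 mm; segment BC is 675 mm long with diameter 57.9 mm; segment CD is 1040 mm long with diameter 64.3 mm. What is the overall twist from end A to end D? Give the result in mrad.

8.99 mrad

J_AB = π(0.0606)⁴/32 = 1.32×10^-6 m⁴; J_BC = π(0.0579)⁴/32 = 1.10×10^-6 m⁴; J_CD = π(0.0643)⁴/32 = 1.68×10^-6 m⁴.
θ = (T/G)·Σ L_i/J_i = (165.0/26.3×10⁹)·(0.267/1.32×10^-6 + 0.675/1.10×10^-6 + 1.04/1.68×10^-6) = 8.991×10^-3 rad.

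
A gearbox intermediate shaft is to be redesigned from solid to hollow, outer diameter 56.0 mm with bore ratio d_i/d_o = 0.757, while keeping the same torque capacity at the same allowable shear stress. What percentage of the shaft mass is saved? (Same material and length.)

44.3 %

Equal τ_max and T ⇒ the solid shaft needs d_s³ = d_o³(1−k⁴), so d_s = 56.0·(1−0.757⁴)^(1/3) = 49.04 mm.
Area ratio A_h/A_s = d_o²(1−k²)/d_s² = (1−k²)/(1−k⁴)^(2/3) = 0.5567.
Mass saving = 1 − 0.5567 = 44.3 %.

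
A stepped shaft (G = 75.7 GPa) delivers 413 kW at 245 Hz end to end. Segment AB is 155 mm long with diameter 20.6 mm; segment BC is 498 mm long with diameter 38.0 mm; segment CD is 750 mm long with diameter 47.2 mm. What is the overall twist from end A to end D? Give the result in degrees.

2.59°

ω = 2π·245 = 1539 rad/s, so T = P/ω = 413×10³ / 1539 = 268.3 N·m.
J_AB = π(0.0206)⁴/32 = 1.77×10^-8 m⁴; J_BC = π(0.0380)⁴/32 = 2.05×10^-7 m⁴; J_CD = π(0.0472)⁴/32 = 4.87×10^-7 m⁴.
θ = (T/G)·Σ L_i/J_i = (268.3/75.7×10⁹)·(0.155/1.77×10^-8 + 0.498/2.05×10^-7 + 0.750/4.87×10^-7) = 0.04515 rad.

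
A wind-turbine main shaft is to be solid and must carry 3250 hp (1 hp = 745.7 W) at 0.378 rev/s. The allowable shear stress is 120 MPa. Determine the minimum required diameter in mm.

ω = 2π·0.378 = 2.375 rad/s, so T = P/ω = 3250×745.7 / 2.375 = 1.020e6 N·m.
For a solid shaft τ_max = 16T/(πd³), so d = (16T/(π τ_allow))^(1/3) = (16·1.020e6/(π·1.20×10^8))^(1/3) = 0.3512 m.

351 mm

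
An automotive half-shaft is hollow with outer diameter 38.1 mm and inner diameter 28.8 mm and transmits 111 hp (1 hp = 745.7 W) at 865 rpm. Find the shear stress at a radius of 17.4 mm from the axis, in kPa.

ω = 2π·865/60 = 90.58 rad/s, so T = P/ω = 111×745.7 / 90.58 = 913.8 N·m.
J = π(d_o⁴ − d_i⁴)/32 = π(0.0381⁴ − 0.0288⁴)/32 = 1.393×10^-7 m⁴.
Shear stress varies linearly with radius: τ = T·r/J = 913.8 × 0.0174 / 1.393×10^-7 = 1.141×10^8 Pa.

114000 kPa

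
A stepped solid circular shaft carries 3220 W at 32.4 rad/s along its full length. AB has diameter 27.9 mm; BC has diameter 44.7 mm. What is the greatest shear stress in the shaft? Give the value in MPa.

23.3 MPa

ω = 32.4 rad/s, so T = P/ω = 3220 / 32.40 = 99.38 N·m.
Under the same torque, τ_max = 16T/(πd³) is largest where d is smallest — segment AB (d = 27.9 mm).
τ_max = 16·99.38/(π·(0.0279)³) = 2.331×10^7 Pa.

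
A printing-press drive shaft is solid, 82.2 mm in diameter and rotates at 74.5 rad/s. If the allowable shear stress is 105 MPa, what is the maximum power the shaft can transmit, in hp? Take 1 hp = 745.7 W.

J = πd⁴/32 = π(0.0822)⁴/32 = 4.482×10^-6 m⁴.
T_max = τ_allow·J/r = 1.05×10^8 × 4.482×10^-6 / 0.0411 = 11450 N·m.
ω = 74.5 rad/s, so P_max = T_max·ω = 8.531×10^5 W.

1140 hp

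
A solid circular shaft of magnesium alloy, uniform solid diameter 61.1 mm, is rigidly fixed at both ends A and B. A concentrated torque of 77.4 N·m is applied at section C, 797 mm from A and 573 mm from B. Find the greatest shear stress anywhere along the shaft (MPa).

1.01 MPa

With uniform GJ and both ends fixed, compatibility θ_AC = θ_CB gives T_A·a = T_B·b, together with T_A + T_B = T₀.
T_A = T₀·b/(a+b) = 77.40·573/1370 = 32.37 N·m; T_B = 45.03 N·m.
τ in each portion: τ_AC = 7.23×10^5 Pa, τ_CB = 1.01×10^6 Pa; maximum is in CB.
τ_max = T_CB·r/J = 45.03·0.0306/1.37×10^-6 = 1.005×10^6 Pa.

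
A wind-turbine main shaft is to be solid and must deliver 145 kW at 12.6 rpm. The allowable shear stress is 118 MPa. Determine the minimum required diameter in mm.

ω = 2π·12.6/60 = 1.319 rad/s, so T = P/ω = 145×10³ / 1.319 = 109900 N·m.
For a solid shaft τ_max = 16T/(πd³), so d = (16T/(π τ_allow))^(1/3) = (16·109900/(π·1.18×10^8))^(1/3) = 0.1680 m.

168 mm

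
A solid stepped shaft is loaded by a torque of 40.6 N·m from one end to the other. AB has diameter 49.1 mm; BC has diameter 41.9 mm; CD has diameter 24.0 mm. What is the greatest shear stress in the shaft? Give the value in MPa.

15.0 MPa

Under the same torque, τ_max = 16T/(πd³) is largest where d is smallest — segment CD (d = 24.0 mm).
τ_max = 16·40.60/(π·(0.0240)³) = 1.496×10^7 Pa.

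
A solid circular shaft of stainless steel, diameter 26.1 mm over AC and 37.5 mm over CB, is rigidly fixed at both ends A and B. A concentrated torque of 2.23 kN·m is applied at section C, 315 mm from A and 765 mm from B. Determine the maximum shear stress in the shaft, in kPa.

Compatibility: T_A·a/J_AC = T_B·b/J_CB with T_A + T_B = T₀.
J_AC = 4.56×10^-8 m⁴, J_CB = 1.94×10^-7 m⁴, so T_A = T₀·(J_AC/a)/((J_AC/a)+(J_CB/b)) = 809.5 N·m, T_B = 1420 N·m.
τ in each portion: τ_AC = 2.32×10^8 Pa, τ_CB = 1.37×10^8 Pa; maximum is in AC.
τ_max = T_AC·r/J = 809.5·0.0131/4.56×10^-8 = 2.319×10^8 Pa.

232000 kPa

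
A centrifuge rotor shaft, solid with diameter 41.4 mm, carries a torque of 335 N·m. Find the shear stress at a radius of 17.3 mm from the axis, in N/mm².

J = πd⁴/32 = π(0.0414)⁴/32 = 2.884×10^-7 m⁴.
Shear stress varies linearly with radius: τ = T·r/J = 335.0 × 0.0173 / 2.884×10^-7 = 2.010×10^7 Pa.

20.1 N/mm²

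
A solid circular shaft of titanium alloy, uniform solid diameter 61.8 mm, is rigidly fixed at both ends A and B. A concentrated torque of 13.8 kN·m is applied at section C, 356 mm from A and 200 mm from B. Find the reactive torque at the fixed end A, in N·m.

4960 N·m

With uniform GJ and both ends fixed, compatibility θ_AC = θ_CB gives T_A·a = T_B·b, together with T_A + T_B = T₀.
T_A = T₀·b/(a+b) = 13800·200/556.0 = 4964 N·m; T_B = 8836 N·m.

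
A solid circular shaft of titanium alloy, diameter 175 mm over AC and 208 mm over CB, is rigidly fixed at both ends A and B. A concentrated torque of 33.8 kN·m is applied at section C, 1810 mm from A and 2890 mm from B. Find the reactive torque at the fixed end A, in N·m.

15000 N·m

Compatibility: T_A·a/J_AC = T_B·b/J_CB with T_A + T_B = T₀.
J_AC = 9.21×10^-5 m⁴, J_CB = 1.84×10^-4 m⁴, so T_A = T₀·(J_AC/a)/((J_AC/a)+(J_CB/b)) = 15020 N·m, T_B = 18780 N·m.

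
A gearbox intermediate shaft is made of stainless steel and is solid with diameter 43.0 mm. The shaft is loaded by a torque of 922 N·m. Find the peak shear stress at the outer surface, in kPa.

59100 kPa

J = πd⁴/32 = π(0.0430)⁴/32 = 3.356×10^-7 m⁴.
τ_max = T·r/J = 922.0 × 0.0215 / 3.356×10^-7 = 5.906×10^7 Pa.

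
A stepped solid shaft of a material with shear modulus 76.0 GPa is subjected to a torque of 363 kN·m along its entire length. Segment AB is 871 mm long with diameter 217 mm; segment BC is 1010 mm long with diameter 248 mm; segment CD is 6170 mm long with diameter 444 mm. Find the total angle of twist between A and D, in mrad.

39.8 mrad

J_AB = π(0.217)⁴/32 = 2.18×10^-4 m⁴; J_BC = π(0.248)⁴/32 = 3.71×10^-4 m⁴; J_CD = π(0.444)⁴/32 = 3.82×10^-3 m⁴.
θ = (T/G)·Σ L_i/J_i = (363000/76.0×10⁹)·(0.871/2.18×10^-4 + 1.01/3.71×10^-4 + 6.17/3.82×10^-3) = 0.03982 rad.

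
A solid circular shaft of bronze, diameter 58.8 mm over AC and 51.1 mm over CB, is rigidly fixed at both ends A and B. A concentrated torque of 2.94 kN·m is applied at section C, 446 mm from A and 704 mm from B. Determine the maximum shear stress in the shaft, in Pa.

5.41e7 Pa

Compatibility: T_A·a/J_AC = T_B·b/J_CB with T_A + T_B = T₀.
J_AC = 1.17×10^-6 m⁴, J_CB = 6.69×10^-7 m⁴, so T_A = T₀·(J_AC/a)/((J_AC/a)+(J_CB/b)) = 2160 N·m, T_B = 780.4 N·m.
τ in each portion: τ_AC = 5.41×10^7 Pa, τ_CB = 2.98×10^7 Pa; maximum is in AC.
τ_max = T_AC·r/J = 2160·0.0294/1.17×10^-6 = 5.410×10^7 Pa.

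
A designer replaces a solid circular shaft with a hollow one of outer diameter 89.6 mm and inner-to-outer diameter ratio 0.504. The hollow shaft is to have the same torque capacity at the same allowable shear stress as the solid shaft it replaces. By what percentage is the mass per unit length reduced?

Equal τ_max and T ⇒ the solid shaft needs d_s³ = d_o³(1−k⁴), so d_s = 89.6·(1−0.504⁴)^(1/3) = 87.63 mm.
Area ratio A_h/A_s = d_o²(1−k²)/d_s² = (1−k²)/(1−k⁴)^(2/3) = 0.7799.
Mass saving = 1 − 0.7799 = 22.0 %.

22.0 %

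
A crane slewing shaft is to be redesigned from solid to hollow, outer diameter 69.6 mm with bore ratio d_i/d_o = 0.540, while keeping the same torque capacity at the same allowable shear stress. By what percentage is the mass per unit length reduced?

24.8 %

Equal τ_max and T ⇒ the solid shaft needs d_s³ = d_o³(1−k⁴), so d_s = 69.6·(1−0.540⁴)^(1/3) = 67.57 mm.
Area ratio A_h/A_s = d_o²(1−k²)/d_s² = (1−k²)/(1−k⁴)^(2/3) = 0.7516.
Mass saving = 1 − 0.7516 = 24.8 %.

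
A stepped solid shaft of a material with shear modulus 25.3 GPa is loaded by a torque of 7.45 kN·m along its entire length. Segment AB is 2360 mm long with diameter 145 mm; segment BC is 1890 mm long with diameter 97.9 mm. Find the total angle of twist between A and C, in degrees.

4.45°

J_AB = π(0.145)⁴/32 = 4.34×10^-5 m⁴; J_BC = π(0.0979)⁴/32 = 9.02×10^-6 m⁴.
θ = (T/G)·Σ L_i/J_i = (7450/25.3×10⁹)·(2.36/4.34×10^-5 + 1.89/9.02×10^-6) = 0.07772 rad.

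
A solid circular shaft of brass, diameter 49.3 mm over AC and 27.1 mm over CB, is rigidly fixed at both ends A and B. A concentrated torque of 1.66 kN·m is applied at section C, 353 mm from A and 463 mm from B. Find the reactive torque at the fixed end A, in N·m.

1550 N·m

Compatibility: T_A·a/J_AC = T_B·b/J_CB with T_A + T_B = T₀.
J_AC = 5.80×10^-7 m⁴, J_CB = 5.30×10^-8 m⁴, so T_A = T₀·(J_AC/a)/((J_AC/a)+(J_CB/b)) = 1552 N·m, T_B = 108.0 N·m.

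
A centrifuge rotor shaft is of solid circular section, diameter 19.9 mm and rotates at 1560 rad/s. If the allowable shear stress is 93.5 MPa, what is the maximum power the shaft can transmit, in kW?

J = πd⁴/32 = π(0.0199)⁴/32 = 1.540×10^-8 m⁴.
T_max = τ_allow·J/r = 9.35×10^7 × 1.540×10^-8 / 0.00995 = 144.7 N·m.
ω = 1560 rad/s, so P_max = T_max·ω = 2.257×10^5 W.

226 kW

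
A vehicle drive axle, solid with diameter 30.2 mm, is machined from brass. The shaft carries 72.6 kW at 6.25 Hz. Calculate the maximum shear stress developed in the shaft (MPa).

ω = 2π·6.25 = 39.27 rad/s, so T = P/ω = 72.6×10³ / 39.27 = 1849 N·m.
J = πd⁴/32 = π(0.0302)⁴/32 = 8.166×10^-8 m⁴.
τ_max = T·r/J = 1849 × 0.0151 / 8.166×10^-8 = 3.418×10^8 Pa.

342 MPa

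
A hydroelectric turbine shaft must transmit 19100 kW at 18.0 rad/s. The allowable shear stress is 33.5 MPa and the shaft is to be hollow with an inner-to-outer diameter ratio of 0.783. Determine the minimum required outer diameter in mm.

637 mm

ω = 18.0 rad/s, so T = P/ω = 19100×10³ / 18.00 = 1.061e6 N·m.
For a hollow shaft with d_i/d_o = 0.783: τ_max = 16T/(π d_o³ (1−k⁴)), so d_o = [16T/(π τ_allow (1−k⁴))]^(1/3) = [16·1.061e6/(π·3.35×10^7·0.6241)]^(1/3) = 0.6370 m.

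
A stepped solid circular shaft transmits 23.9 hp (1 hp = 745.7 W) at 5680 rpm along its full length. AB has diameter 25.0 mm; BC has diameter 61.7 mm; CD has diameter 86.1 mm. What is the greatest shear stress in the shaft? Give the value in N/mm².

9.77 N/mm²

ω = 2π·5680/60 = 594.8 rad/s, so T = P/ω = 23.9×745.7 / 594.8 = 29.96 N·m.
Under the same torque, τ_max = 16T/(πd³) is largest where d is smallest — segment AB (d = 25.0 mm).
τ_max = 16·29.96/(π·(0.0250)³) = 9.766×10^6 Pa.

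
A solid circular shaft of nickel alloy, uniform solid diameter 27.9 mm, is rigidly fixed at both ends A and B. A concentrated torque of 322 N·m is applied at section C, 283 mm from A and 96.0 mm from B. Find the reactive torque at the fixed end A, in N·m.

81.6 N·m

With uniform GJ and both ends fixed, compatibility θ_AC = θ_CB gives T_A·a = T_B·b, together with T_A + T_B = T₀.
T_A = T₀·b/(a+b) = 322.0·96.0/379.0 = 81.56 N·m; T_B = 240.4 N·m.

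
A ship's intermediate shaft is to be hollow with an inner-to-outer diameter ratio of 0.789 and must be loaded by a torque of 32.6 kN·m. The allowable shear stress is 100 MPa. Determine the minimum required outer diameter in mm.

139 mm

For a hollow shaft with d_i/d_o = 0.789: τ_max = 16T/(π d_o³ (1−k⁴)), so d_o = [16T/(π τ_allow (1−k⁴))]^(1/3) = [16·32600/(π·1.00×10^8·0.6125)]^(1/3) = 0.1394 m.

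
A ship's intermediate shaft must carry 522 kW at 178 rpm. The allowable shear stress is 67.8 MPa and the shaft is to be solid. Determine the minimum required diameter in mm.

128 mm

ω = 2π·178/60 = 18.64 rad/s, so T = P/ω = 522×10³ / 18.64 = 28000 N·m.
For a solid shaft τ_max = 16T/(πd³), so d = (16T/(π τ_allow))^(1/3) = (16·28000/(π·6.78×10^7))^(1/3) = 0.1281 m.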